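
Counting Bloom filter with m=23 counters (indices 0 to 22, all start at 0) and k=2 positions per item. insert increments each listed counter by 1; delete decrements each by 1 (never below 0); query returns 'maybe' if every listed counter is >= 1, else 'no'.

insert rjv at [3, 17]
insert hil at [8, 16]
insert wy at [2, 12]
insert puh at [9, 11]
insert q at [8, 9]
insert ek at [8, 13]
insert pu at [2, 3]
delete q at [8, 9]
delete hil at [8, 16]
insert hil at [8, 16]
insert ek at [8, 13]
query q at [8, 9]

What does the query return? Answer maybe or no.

Step 1: insert rjv at [3, 17] -> counters=[0,0,0,1,0,0,0,0,0,0,0,0,0,0,0,0,0,1,0,0,0,0,0]
Step 2: insert hil at [8, 16] -> counters=[0,0,0,1,0,0,0,0,1,0,0,0,0,0,0,0,1,1,0,0,0,0,0]
Step 3: insert wy at [2, 12] -> counters=[0,0,1,1,0,0,0,0,1,0,0,0,1,0,0,0,1,1,0,0,0,0,0]
Step 4: insert puh at [9, 11] -> counters=[0,0,1,1,0,0,0,0,1,1,0,1,1,0,0,0,1,1,0,0,0,0,0]
Step 5: insert q at [8, 9] -> counters=[0,0,1,1,0,0,0,0,2,2,0,1,1,0,0,0,1,1,0,0,0,0,0]
Step 6: insert ek at [8, 13] -> counters=[0,0,1,1,0,0,0,0,3,2,0,1,1,1,0,0,1,1,0,0,0,0,0]
Step 7: insert pu at [2, 3] -> counters=[0,0,2,2,0,0,0,0,3,2,0,1,1,1,0,0,1,1,0,0,0,0,0]
Step 8: delete q at [8, 9] -> counters=[0,0,2,2,0,0,0,0,2,1,0,1,1,1,0,0,1,1,0,0,0,0,0]
Step 9: delete hil at [8, 16] -> counters=[0,0,2,2,0,0,0,0,1,1,0,1,1,1,0,0,0,1,0,0,0,0,0]
Step 10: insert hil at [8, 16] -> counters=[0,0,2,2,0,0,0,0,2,1,0,1,1,1,0,0,1,1,0,0,0,0,0]
Step 11: insert ek at [8, 13] -> counters=[0,0,2,2,0,0,0,0,3,1,0,1,1,2,0,0,1,1,0,0,0,0,0]
Query q: check counters[8]=3 counters[9]=1 -> maybe

Answer: maybe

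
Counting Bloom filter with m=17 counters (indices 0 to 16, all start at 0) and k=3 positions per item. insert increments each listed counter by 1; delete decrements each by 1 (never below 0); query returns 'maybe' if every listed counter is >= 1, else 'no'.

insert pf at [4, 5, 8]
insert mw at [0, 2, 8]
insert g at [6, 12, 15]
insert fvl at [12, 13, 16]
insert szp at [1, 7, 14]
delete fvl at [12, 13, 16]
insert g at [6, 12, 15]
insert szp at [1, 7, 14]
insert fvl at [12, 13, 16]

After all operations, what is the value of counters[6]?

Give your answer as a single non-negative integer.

Answer: 2

Derivation:
Step 1: insert pf at [4, 5, 8] -> counters=[0,0,0,0,1,1,0,0,1,0,0,0,0,0,0,0,0]
Step 2: insert mw at [0, 2, 8] -> counters=[1,0,1,0,1,1,0,0,2,0,0,0,0,0,0,0,0]
Step 3: insert g at [6, 12, 15] -> counters=[1,0,1,0,1,1,1,0,2,0,0,0,1,0,0,1,0]
Step 4: insert fvl at [12, 13, 16] -> counters=[1,0,1,0,1,1,1,0,2,0,0,0,2,1,0,1,1]
Step 5: insert szp at [1, 7, 14] -> counters=[1,1,1,0,1,1,1,1,2,0,0,0,2,1,1,1,1]
Step 6: delete fvl at [12, 13, 16] -> counters=[1,1,1,0,1,1,1,1,2,0,0,0,1,0,1,1,0]
Step 7: insert g at [6, 12, 15] -> counters=[1,1,1,0,1,1,2,1,2,0,0,0,2,0,1,2,0]
Step 8: insert szp at [1, 7, 14] -> counters=[1,2,1,0,1,1,2,2,2,0,0,0,2,0,2,2,0]
Step 9: insert fvl at [12, 13, 16] -> counters=[1,2,1,0,1,1,2,2,2,0,0,0,3,1,2,2,1]
Final counters=[1,2,1,0,1,1,2,2,2,0,0,0,3,1,2,2,1] -> counters[6]=2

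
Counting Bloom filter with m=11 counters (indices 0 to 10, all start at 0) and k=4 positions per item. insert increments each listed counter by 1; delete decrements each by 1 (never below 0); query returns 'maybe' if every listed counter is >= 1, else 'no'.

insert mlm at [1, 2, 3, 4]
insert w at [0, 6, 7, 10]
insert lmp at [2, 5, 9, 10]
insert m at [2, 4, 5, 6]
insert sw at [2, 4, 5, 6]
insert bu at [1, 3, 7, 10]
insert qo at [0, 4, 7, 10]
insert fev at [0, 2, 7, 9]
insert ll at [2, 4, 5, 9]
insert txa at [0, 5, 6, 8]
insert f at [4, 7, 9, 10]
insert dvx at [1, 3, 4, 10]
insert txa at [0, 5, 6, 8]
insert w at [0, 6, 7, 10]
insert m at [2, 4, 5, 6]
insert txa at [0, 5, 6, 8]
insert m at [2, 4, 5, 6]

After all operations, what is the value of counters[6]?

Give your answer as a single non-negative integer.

Answer: 9

Derivation:
Step 1: insert mlm at [1, 2, 3, 4] -> counters=[0,1,1,1,1,0,0,0,0,0,0]
Step 2: insert w at [0, 6, 7, 10] -> counters=[1,1,1,1,1,0,1,1,0,0,1]
Step 3: insert lmp at [2, 5, 9, 10] -> counters=[1,1,2,1,1,1,1,1,0,1,2]
Step 4: insert m at [2, 4, 5, 6] -> counters=[1,1,3,1,2,2,2,1,0,1,2]
Step 5: insert sw at [2, 4, 5, 6] -> counters=[1,1,4,1,3,3,3,1,0,1,2]
Step 6: insert bu at [1, 3, 7, 10] -> counters=[1,2,4,2,3,3,3,2,0,1,3]
Step 7: insert qo at [0, 4, 7, 10] -> counters=[2,2,4,2,4,3,3,3,0,1,4]
Step 8: insert fev at [0, 2, 7, 9] -> counters=[3,2,5,2,4,3,3,4,0,2,4]
Step 9: insert ll at [2, 4, 5, 9] -> counters=[3,2,6,2,5,4,3,4,0,3,4]
Step 10: insert txa at [0, 5, 6, 8] -> counters=[4,2,6,2,5,5,4,4,1,3,4]
Step 11: insert f at [4, 7, 9, 10] -> counters=[4,2,6,2,6,5,4,5,1,4,5]
Step 12: insert dvx at [1, 3, 4, 10] -> counters=[4,3,6,3,7,5,4,5,1,4,6]
Step 13: insert txa at [0, 5, 6, 8] -> counters=[5,3,6,3,7,6,5,5,2,4,6]
Step 14: insert w at [0, 6, 7, 10] -> counters=[6,3,6,3,7,6,6,6,2,4,7]
Step 15: insert m at [2, 4, 5, 6] -> counters=[6,3,7,3,8,7,7,6,2,4,7]
Step 16: insert txa at [0, 5, 6, 8] -> counters=[7,3,7,3,8,8,8,6,3,4,7]
Step 17: insert m at [2, 4, 5, 6] -> counters=[7,3,8,3,9,9,9,6,3,4,7]
Final counters=[7,3,8,3,9,9,9,6,3,4,7] -> counters[6]=9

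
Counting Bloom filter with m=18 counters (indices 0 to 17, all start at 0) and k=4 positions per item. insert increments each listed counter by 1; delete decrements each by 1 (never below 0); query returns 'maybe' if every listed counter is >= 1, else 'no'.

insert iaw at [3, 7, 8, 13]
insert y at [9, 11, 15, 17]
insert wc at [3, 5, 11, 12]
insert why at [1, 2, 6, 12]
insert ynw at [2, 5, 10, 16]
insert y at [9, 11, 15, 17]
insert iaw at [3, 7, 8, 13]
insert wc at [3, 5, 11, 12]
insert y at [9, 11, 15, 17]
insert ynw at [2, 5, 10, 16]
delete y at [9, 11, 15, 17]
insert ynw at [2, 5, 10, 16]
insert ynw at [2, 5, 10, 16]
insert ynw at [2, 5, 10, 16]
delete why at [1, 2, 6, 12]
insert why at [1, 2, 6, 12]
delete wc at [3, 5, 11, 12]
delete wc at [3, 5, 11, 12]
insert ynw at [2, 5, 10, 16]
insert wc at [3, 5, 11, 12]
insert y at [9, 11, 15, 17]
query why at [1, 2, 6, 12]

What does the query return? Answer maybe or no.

Answer: maybe

Derivation:
Step 1: insert iaw at [3, 7, 8, 13] -> counters=[0,0,0,1,0,0,0,1,1,0,0,0,0,1,0,0,0,0]
Step 2: insert y at [9, 11, 15, 17] -> counters=[0,0,0,1,0,0,0,1,1,1,0,1,0,1,0,1,0,1]
Step 3: insert wc at [3, 5, 11, 12] -> counters=[0,0,0,2,0,1,0,1,1,1,0,2,1,1,0,1,0,1]
Step 4: insert why at [1, 2, 6, 12] -> counters=[0,1,1,2,0,1,1,1,1,1,0,2,2,1,0,1,0,1]
Step 5: insert ynw at [2, 5, 10, 16] -> counters=[0,1,2,2,0,2,1,1,1,1,1,2,2,1,0,1,1,1]
Step 6: insert y at [9, 11, 15, 17] -> counters=[0,1,2,2,0,2,1,1,1,2,1,3,2,1,0,2,1,2]
Step 7: insert iaw at [3, 7, 8, 13] -> counters=[0,1,2,3,0,2,1,2,2,2,1,3,2,2,0,2,1,2]
Step 8: insert wc at [3, 5, 11, 12] -> counters=[0,1,2,4,0,3,1,2,2,2,1,4,3,2,0,2,1,2]
Step 9: insert y at [9, 11, 15, 17] -> counters=[0,1,2,4,0,3,1,2,2,3,1,5,3,2,0,3,1,3]
Step 10: insert ynw at [2, 5, 10, 16] -> counters=[0,1,3,4,0,4,1,2,2,3,2,5,3,2,0,3,2,3]
Step 11: delete y at [9, 11, 15, 17] -> counters=[0,1,3,4,0,4,1,2,2,2,2,4,3,2,0,2,2,2]
Step 12: insert ynw at [2, 5, 10, 16] -> counters=[0,1,4,4,0,5,1,2,2,2,3,4,3,2,0,2,3,2]
Step 13: insert ynw at [2, 5, 10, 16] -> counters=[0,1,5,4,0,6,1,2,2,2,4,4,3,2,0,2,4,2]
Step 14: insert ynw at [2, 5, 10, 16] -> counters=[0,1,6,4,0,7,1,2,2,2,5,4,3,2,0,2,5,2]
Step 15: delete why at [1, 2, 6, 12] -> counters=[0,0,5,4,0,7,0,2,2,2,5,4,2,2,0,2,5,2]
Step 16: insert why at [1, 2, 6, 12] -> counters=[0,1,6,4,0,7,1,2,2,2,5,4,3,2,0,2,5,2]
Step 17: delete wc at [3, 5, 11, 12] -> counters=[0,1,6,3,0,6,1,2,2,2,5,3,2,2,0,2,5,2]
Step 18: delete wc at [3, 5, 11, 12] -> counters=[0,1,6,2,0,5,1,2,2,2,5,2,1,2,0,2,5,2]
Step 19: insert ynw at [2, 5, 10, 16] -> counters=[0,1,7,2,0,6,1,2,2,2,6,2,1,2,0,2,6,2]
Step 20: insert wc at [3, 5, 11, 12] -> counters=[0,1,7,3,0,7,1,2,2,2,6,3,2,2,0,2,6,2]
Step 21: insert y at [9, 11, 15, 17] -> counters=[0,1,7,3,0,7,1,2,2,3,6,4,2,2,0,3,6,3]
Query why: check counters[1]=1 counters[2]=7 counters[6]=1 counters[12]=2 -> maybe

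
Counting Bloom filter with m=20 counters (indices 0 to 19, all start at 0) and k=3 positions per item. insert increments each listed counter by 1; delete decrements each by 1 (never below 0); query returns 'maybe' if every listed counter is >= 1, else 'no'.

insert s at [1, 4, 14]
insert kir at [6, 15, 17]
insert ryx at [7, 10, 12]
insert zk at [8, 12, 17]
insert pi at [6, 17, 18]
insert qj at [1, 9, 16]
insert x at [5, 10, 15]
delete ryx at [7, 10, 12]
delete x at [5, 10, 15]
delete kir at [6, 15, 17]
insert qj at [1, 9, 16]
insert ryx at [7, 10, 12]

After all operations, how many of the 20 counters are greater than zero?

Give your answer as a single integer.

Answer: 12

Derivation:
Step 1: insert s at [1, 4, 14] -> counters=[0,1,0,0,1,0,0,0,0,0,0,0,0,0,1,0,0,0,0,0]
Step 2: insert kir at [6, 15, 17] -> counters=[0,1,0,0,1,0,1,0,0,0,0,0,0,0,1,1,0,1,0,0]
Step 3: insert ryx at [7, 10, 12] -> counters=[0,1,0,0,1,0,1,1,0,0,1,0,1,0,1,1,0,1,0,0]
Step 4: insert zk at [8, 12, 17] -> counters=[0,1,0,0,1,0,1,1,1,0,1,0,2,0,1,1,0,2,0,0]
Step 5: insert pi at [6, 17, 18] -> counters=[0,1,0,0,1,0,2,1,1,0,1,0,2,0,1,1,0,3,1,0]
Step 6: insert qj at [1, 9, 16] -> counters=[0,2,0,0,1,0,2,1,1,1,1,0,2,0,1,1,1,3,1,0]
Step 7: insert x at [5, 10, 15] -> counters=[0,2,0,0,1,1,2,1,1,1,2,0,2,0,1,2,1,3,1,0]
Step 8: delete ryx at [7, 10, 12] -> counters=[0,2,0,0,1,1,2,0,1,1,1,0,1,0,1,2,1,3,1,0]
Step 9: delete x at [5, 10, 15] -> counters=[0,2,0,0,1,0,2,0,1,1,0,0,1,0,1,1,1,3,1,0]
Step 10: delete kir at [6, 15, 17] -> counters=[0,2,0,0,1,0,1,0,1,1,0,0,1,0,1,0,1,2,1,0]
Step 11: insert qj at [1, 9, 16] -> counters=[0,3,0,0,1,0,1,0,1,2,0,0,1,0,1,0,2,2,1,0]
Step 12: insert ryx at [7, 10, 12] -> counters=[0,3,0,0,1,0,1,1,1,2,1,0,2,0,1,0,2,2,1,0]
Final counters=[0,3,0,0,1,0,1,1,1,2,1,0,2,0,1,0,2,2,1,0] -> 12 nonzero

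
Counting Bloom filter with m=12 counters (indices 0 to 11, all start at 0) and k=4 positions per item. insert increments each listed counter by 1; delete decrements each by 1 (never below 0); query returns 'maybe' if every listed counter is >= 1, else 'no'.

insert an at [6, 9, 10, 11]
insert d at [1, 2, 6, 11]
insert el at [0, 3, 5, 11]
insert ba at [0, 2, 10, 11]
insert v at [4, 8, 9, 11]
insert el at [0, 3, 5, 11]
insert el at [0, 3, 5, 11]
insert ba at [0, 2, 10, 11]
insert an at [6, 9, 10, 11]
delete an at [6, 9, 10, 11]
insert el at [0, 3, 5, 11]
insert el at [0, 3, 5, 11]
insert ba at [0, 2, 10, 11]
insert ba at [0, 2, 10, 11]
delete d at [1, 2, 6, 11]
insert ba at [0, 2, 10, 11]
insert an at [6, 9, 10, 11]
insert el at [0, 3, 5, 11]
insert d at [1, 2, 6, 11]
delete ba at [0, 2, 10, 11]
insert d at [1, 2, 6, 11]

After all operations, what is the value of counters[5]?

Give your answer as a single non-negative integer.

Step 1: insert an at [6, 9, 10, 11] -> counters=[0,0,0,0,0,0,1,0,0,1,1,1]
Step 2: insert d at [1, 2, 6, 11] -> counters=[0,1,1,0,0,0,2,0,0,1,1,2]
Step 3: insert el at [0, 3, 5, 11] -> counters=[1,1,1,1,0,1,2,0,0,1,1,3]
Step 4: insert ba at [0, 2, 10, 11] -> counters=[2,1,2,1,0,1,2,0,0,1,2,4]
Step 5: insert v at [4, 8, 9, 11] -> counters=[2,1,2,1,1,1,2,0,1,2,2,5]
Step 6: insert el at [0, 3, 5, 11] -> counters=[3,1,2,2,1,2,2,0,1,2,2,6]
Step 7: insert el at [0, 3, 5, 11] -> counters=[4,1,2,3,1,3,2,0,1,2,2,7]
Step 8: insert ba at [0, 2, 10, 11] -> counters=[5,1,3,3,1,3,2,0,1,2,3,8]
Step 9: insert an at [6, 9, 10, 11] -> counters=[5,1,3,3,1,3,3,0,1,3,4,9]
Step 10: delete an at [6, 9, 10, 11] -> counters=[5,1,3,3,1,3,2,0,1,2,3,8]
Step 11: insert el at [0, 3, 5, 11] -> counters=[6,1,3,4,1,4,2,0,1,2,3,9]
Step 12: insert el at [0, 3, 5, 11] -> counters=[7,1,3,5,1,5,2,0,1,2,3,10]
Step 13: insert ba at [0, 2, 10, 11] -> counters=[8,1,4,5,1,5,2,0,1,2,4,11]
Step 14: insert ba at [0, 2, 10, 11] -> counters=[9,1,5,5,1,5,2,0,1,2,5,12]
Step 15: delete d at [1, 2, 6, 11] -> counters=[9,0,4,5,1,5,1,0,1,2,5,11]
Step 16: insert ba at [0, 2, 10, 11] -> counters=[10,0,5,5,1,5,1,0,1,2,6,12]
Step 17: insert an at [6, 9, 10, 11] -> counters=[10,0,5,5,1,5,2,0,1,3,7,13]
Step 18: insert el at [0, 3, 5, 11] -> counters=[11,0,5,6,1,6,2,0,1,3,7,14]
Step 19: insert d at [1, 2, 6, 11] -> counters=[11,1,6,6,1,6,3,0,1,3,7,15]
Step 20: delete ba at [0, 2, 10, 11] -> counters=[10,1,5,6,1,6,3,0,1,3,6,14]
Step 21: insert d at [1, 2, 6, 11] -> counters=[10,2,6,6,1,6,4,0,1,3,6,15]
Final counters=[10,2,6,6,1,6,4,0,1,3,6,15] -> counters[5]=6

Answer: 6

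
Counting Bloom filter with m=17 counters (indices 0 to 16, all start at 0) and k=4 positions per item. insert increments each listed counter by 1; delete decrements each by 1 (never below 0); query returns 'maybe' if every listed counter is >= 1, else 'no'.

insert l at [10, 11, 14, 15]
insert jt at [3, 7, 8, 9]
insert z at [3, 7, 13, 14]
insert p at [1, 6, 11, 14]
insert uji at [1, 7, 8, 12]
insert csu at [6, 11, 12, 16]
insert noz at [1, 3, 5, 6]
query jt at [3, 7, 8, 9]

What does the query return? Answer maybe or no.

Step 1: insert l at [10, 11, 14, 15] -> counters=[0,0,0,0,0,0,0,0,0,0,1,1,0,0,1,1,0]
Step 2: insert jt at [3, 7, 8, 9] -> counters=[0,0,0,1,0,0,0,1,1,1,1,1,0,0,1,1,0]
Step 3: insert z at [3, 7, 13, 14] -> counters=[0,0,0,2,0,0,0,2,1,1,1,1,0,1,2,1,0]
Step 4: insert p at [1, 6, 11, 14] -> counters=[0,1,0,2,0,0,1,2,1,1,1,2,0,1,3,1,0]
Step 5: insert uji at [1, 7, 8, 12] -> counters=[0,2,0,2,0,0,1,3,2,1,1,2,1,1,3,1,0]
Step 6: insert csu at [6, 11, 12, 16] -> counters=[0,2,0,2,0,0,2,3,2,1,1,3,2,1,3,1,1]
Step 7: insert noz at [1, 3, 5, 6] -> counters=[0,3,0,3,0,1,3,3,2,1,1,3,2,1,3,1,1]
Query jt: check counters[3]=3 counters[7]=3 counters[8]=2 counters[9]=1 -> maybe

Answer: maybe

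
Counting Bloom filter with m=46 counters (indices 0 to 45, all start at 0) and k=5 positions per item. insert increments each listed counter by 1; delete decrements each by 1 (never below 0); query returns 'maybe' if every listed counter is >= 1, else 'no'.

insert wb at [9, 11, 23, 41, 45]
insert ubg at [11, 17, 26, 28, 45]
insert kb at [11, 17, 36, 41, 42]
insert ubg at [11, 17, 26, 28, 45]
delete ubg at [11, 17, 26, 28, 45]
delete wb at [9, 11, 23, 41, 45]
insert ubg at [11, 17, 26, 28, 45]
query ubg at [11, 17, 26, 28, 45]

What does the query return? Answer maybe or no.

Step 1: insert wb at [9, 11, 23, 41, 45] -> counters=[0,0,0,0,0,0,0,0,0,1,0,1,0,0,0,0,0,0,0,0,0,0,0,1,0,0,0,0,0,0,0,0,0,0,0,0,0,0,0,0,0,1,0,0,0,1]
Step 2: insert ubg at [11, 17, 26, 28, 45] -> counters=[0,0,0,0,0,0,0,0,0,1,0,2,0,0,0,0,0,1,0,0,0,0,0,1,0,0,1,0,1,0,0,0,0,0,0,0,0,0,0,0,0,1,0,0,0,2]
Step 3: insert kb at [11, 17, 36, 41, 42] -> counters=[0,0,0,0,0,0,0,0,0,1,0,3,0,0,0,0,0,2,0,0,0,0,0,1,0,0,1,0,1,0,0,0,0,0,0,0,1,0,0,0,0,2,1,0,0,2]
Step 4: insert ubg at [11, 17, 26, 28, 45] -> counters=[0,0,0,0,0,0,0,0,0,1,0,4,0,0,0,0,0,3,0,0,0,0,0,1,0,0,2,0,2,0,0,0,0,0,0,0,1,0,0,0,0,2,1,0,0,3]
Step 5: delete ubg at [11, 17, 26, 28, 45] -> counters=[0,0,0,0,0,0,0,0,0,1,0,3,0,0,0,0,0,2,0,0,0,0,0,1,0,0,1,0,1,0,0,0,0,0,0,0,1,0,0,0,0,2,1,0,0,2]
Step 6: delete wb at [9, 11, 23, 41, 45] -> counters=[0,0,0,0,0,0,0,0,0,0,0,2,0,0,0,0,0,2,0,0,0,0,0,0,0,0,1,0,1,0,0,0,0,0,0,0,1,0,0,0,0,1,1,0,0,1]
Step 7: insert ubg at [11, 17, 26, 28, 45] -> counters=[0,0,0,0,0,0,0,0,0,0,0,3,0,0,0,0,0,3,0,0,0,0,0,0,0,0,2,0,2,0,0,0,0,0,0,0,1,0,0,0,0,1,1,0,0,2]
Query ubg: check counters[11]=3 counters[17]=3 counters[26]=2 counters[28]=2 counters[45]=2 -> maybe

Answer: maybe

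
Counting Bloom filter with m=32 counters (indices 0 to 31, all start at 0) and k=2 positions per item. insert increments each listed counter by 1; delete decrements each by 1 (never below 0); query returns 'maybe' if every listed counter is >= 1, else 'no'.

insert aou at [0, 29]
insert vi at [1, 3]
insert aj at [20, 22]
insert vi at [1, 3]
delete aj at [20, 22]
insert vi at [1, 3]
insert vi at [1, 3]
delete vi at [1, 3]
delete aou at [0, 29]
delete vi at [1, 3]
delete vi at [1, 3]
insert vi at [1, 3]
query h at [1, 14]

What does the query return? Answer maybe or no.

Answer: no

Derivation:
Step 1: insert aou at [0, 29] -> counters=[1,0,0,0,0,0,0,0,0,0,0,0,0,0,0,0,0,0,0,0,0,0,0,0,0,0,0,0,0,1,0,0]
Step 2: insert vi at [1, 3] -> counters=[1,1,0,1,0,0,0,0,0,0,0,0,0,0,0,0,0,0,0,0,0,0,0,0,0,0,0,0,0,1,0,0]
Step 3: insert aj at [20, 22] -> counters=[1,1,0,1,0,0,0,0,0,0,0,0,0,0,0,0,0,0,0,0,1,0,1,0,0,0,0,0,0,1,0,0]
Step 4: insert vi at [1, 3] -> counters=[1,2,0,2,0,0,0,0,0,0,0,0,0,0,0,0,0,0,0,0,1,0,1,0,0,0,0,0,0,1,0,0]
Step 5: delete aj at [20, 22] -> counters=[1,2,0,2,0,0,0,0,0,0,0,0,0,0,0,0,0,0,0,0,0,0,0,0,0,0,0,0,0,1,0,0]
Step 6: insert vi at [1, 3] -> counters=[1,3,0,3,0,0,0,0,0,0,0,0,0,0,0,0,0,0,0,0,0,0,0,0,0,0,0,0,0,1,0,0]
Step 7: insert vi at [1, 3] -> counters=[1,4,0,4,0,0,0,0,0,0,0,0,0,0,0,0,0,0,0,0,0,0,0,0,0,0,0,0,0,1,0,0]
Step 8: delete vi at [1, 3] -> counters=[1,3,0,3,0,0,0,0,0,0,0,0,0,0,0,0,0,0,0,0,0,0,0,0,0,0,0,0,0,1,0,0]
Step 9: delete aou at [0, 29] -> counters=[0,3,0,3,0,0,0,0,0,0,0,0,0,0,0,0,0,0,0,0,0,0,0,0,0,0,0,0,0,0,0,0]
Step 10: delete vi at [1, 3] -> counters=[0,2,0,2,0,0,0,0,0,0,0,0,0,0,0,0,0,0,0,0,0,0,0,0,0,0,0,0,0,0,0,0]
Step 11: delete vi at [1, 3] -> counters=[0,1,0,1,0,0,0,0,0,0,0,0,0,0,0,0,0,0,0,0,0,0,0,0,0,0,0,0,0,0,0,0]
Step 12: insert vi at [1, 3] -> counters=[0,2,0,2,0,0,0,0,0,0,0,0,0,0,0,0,0,0,0,0,0,0,0,0,0,0,0,0,0,0,0,0]
Query h: check counters[1]=2 counters[14]=0 -> no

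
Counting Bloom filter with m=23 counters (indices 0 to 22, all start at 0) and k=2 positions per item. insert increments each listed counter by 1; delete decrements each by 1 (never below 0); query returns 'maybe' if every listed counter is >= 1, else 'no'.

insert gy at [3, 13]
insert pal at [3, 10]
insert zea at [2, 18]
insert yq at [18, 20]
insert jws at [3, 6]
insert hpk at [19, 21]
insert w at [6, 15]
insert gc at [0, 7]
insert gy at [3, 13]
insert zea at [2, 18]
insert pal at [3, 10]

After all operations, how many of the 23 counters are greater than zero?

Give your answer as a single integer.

Step 1: insert gy at [3, 13] -> counters=[0,0,0,1,0,0,0,0,0,0,0,0,0,1,0,0,0,0,0,0,0,0,0]
Step 2: insert pal at [3, 10] -> counters=[0,0,0,2,0,0,0,0,0,0,1,0,0,1,0,0,0,0,0,0,0,0,0]
Step 3: insert zea at [2, 18] -> counters=[0,0,1,2,0,0,0,0,0,0,1,0,0,1,0,0,0,0,1,0,0,0,0]
Step 4: insert yq at [18, 20] -> counters=[0,0,1,2,0,0,0,0,0,0,1,0,0,1,0,0,0,0,2,0,1,0,0]
Step 5: insert jws at [3, 6] -> counters=[0,0,1,3,0,0,1,0,0,0,1,0,0,1,0,0,0,0,2,0,1,0,0]
Step 6: insert hpk at [19, 21] -> counters=[0,0,1,3,0,0,1,0,0,0,1,0,0,1,0,0,0,0,2,1,1,1,0]
Step 7: insert w at [6, 15] -> counters=[0,0,1,3,0,0,2,0,0,0,1,0,0,1,0,1,0,0,2,1,1,1,0]
Step 8: insert gc at [0, 7] -> counters=[1,0,1,3,0,0,2,1,0,0,1,0,0,1,0,1,0,0,2,1,1,1,0]
Step 9: insert gy at [3, 13] -> counters=[1,0,1,4,0,0,2,1,0,0,1,0,0,2,0,1,0,0,2,1,1,1,0]
Step 10: insert zea at [2, 18] -> counters=[1,0,2,4,0,0,2,1,0,0,1,0,0,2,0,1,0,0,3,1,1,1,0]
Step 11: insert pal at [3, 10] -> counters=[1,0,2,5,0,0,2,1,0,0,2,0,0,2,0,1,0,0,3,1,1,1,0]
Final counters=[1,0,2,5,0,0,2,1,0,0,2,0,0,2,0,1,0,0,3,1,1,1,0] -> 12 nonzero

Answer: 12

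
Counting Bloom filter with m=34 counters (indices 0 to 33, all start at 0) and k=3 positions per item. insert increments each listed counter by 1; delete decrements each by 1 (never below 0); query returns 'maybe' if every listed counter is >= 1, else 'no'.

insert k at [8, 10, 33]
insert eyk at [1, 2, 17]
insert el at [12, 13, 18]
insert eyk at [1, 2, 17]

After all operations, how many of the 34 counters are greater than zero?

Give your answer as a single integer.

Answer: 9

Derivation:
Step 1: insert k at [8, 10, 33] -> counters=[0,0,0,0,0,0,0,0,1,0,1,0,0,0,0,0,0,0,0,0,0,0,0,0,0,0,0,0,0,0,0,0,0,1]
Step 2: insert eyk at [1, 2, 17] -> counters=[0,1,1,0,0,0,0,0,1,0,1,0,0,0,0,0,0,1,0,0,0,0,0,0,0,0,0,0,0,0,0,0,0,1]
Step 3: insert el at [12, 13, 18] -> counters=[0,1,1,0,0,0,0,0,1,0,1,0,1,1,0,0,0,1,1,0,0,0,0,0,0,0,0,0,0,0,0,0,0,1]
Step 4: insert eyk at [1, 2, 17] -> counters=[0,2,2,0,0,0,0,0,1,0,1,0,1,1,0,0,0,2,1,0,0,0,0,0,0,0,0,0,0,0,0,0,0,1]
Final counters=[0,2,2,0,0,0,0,0,1,0,1,0,1,1,0,0,0,2,1,0,0,0,0,0,0,0,0,0,0,0,0,0,0,1] -> 9 nonzero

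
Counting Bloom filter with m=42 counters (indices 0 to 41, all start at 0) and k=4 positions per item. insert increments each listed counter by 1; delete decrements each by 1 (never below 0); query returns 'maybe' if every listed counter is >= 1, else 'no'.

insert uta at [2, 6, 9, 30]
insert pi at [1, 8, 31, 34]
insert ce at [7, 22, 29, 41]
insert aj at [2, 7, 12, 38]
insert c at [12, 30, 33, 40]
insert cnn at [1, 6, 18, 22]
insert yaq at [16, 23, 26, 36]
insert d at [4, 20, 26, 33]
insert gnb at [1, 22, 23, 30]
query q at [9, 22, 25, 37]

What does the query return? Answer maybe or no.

Step 1: insert uta at [2, 6, 9, 30] -> counters=[0,0,1,0,0,0,1,0,0,1,0,0,0,0,0,0,0,0,0,0,0,0,0,0,0,0,0,0,0,0,1,0,0,0,0,0,0,0,0,0,0,0]
Step 2: insert pi at [1, 8, 31, 34] -> counters=[0,1,1,0,0,0,1,0,1,1,0,0,0,0,0,0,0,0,0,0,0,0,0,0,0,0,0,0,0,0,1,1,0,0,1,0,0,0,0,0,0,0]
Step 3: insert ce at [7, 22, 29, 41] -> counters=[0,1,1,0,0,0,1,1,1,1,0,0,0,0,0,0,0,0,0,0,0,0,1,0,0,0,0,0,0,1,1,1,0,0,1,0,0,0,0,0,0,1]
Step 4: insert aj at [2, 7, 12, 38] -> counters=[0,1,2,0,0,0,1,2,1,1,0,0,1,0,0,0,0,0,0,0,0,0,1,0,0,0,0,0,0,1,1,1,0,0,1,0,0,0,1,0,0,1]
Step 5: insert c at [12, 30, 33, 40] -> counters=[0,1,2,0,0,0,1,2,1,1,0,0,2,0,0,0,0,0,0,0,0,0,1,0,0,0,0,0,0,1,2,1,0,1,1,0,0,0,1,0,1,1]
Step 6: insert cnn at [1, 6, 18, 22] -> counters=[0,2,2,0,0,0,2,2,1,1,0,0,2,0,0,0,0,0,1,0,0,0,2,0,0,0,0,0,0,1,2,1,0,1,1,0,0,0,1,0,1,1]
Step 7: insert yaq at [16, 23, 26, 36] -> counters=[0,2,2,0,0,0,2,2,1,1,0,0,2,0,0,0,1,0,1,0,0,0,2,1,0,0,1,0,0,1,2,1,0,1,1,0,1,0,1,0,1,1]
Step 8: insert d at [4, 20, 26, 33] -> counters=[0,2,2,0,1,0,2,2,1,1,0,0,2,0,0,0,1,0,1,0,1,0,2,1,0,0,2,0,0,1,2,1,0,2,1,0,1,0,1,0,1,1]
Step 9: insert gnb at [1, 22, 23, 30] -> counters=[0,3,2,0,1,0,2,2,1,1,0,0,2,0,0,0,1,0,1,0,1,0,3,2,0,0,2,0,0,1,3,1,0,2,1,0,1,0,1,0,1,1]
Query q: check counters[9]=1 counters[22]=3 counters[25]=0 counters[37]=0 -> no

Answer: no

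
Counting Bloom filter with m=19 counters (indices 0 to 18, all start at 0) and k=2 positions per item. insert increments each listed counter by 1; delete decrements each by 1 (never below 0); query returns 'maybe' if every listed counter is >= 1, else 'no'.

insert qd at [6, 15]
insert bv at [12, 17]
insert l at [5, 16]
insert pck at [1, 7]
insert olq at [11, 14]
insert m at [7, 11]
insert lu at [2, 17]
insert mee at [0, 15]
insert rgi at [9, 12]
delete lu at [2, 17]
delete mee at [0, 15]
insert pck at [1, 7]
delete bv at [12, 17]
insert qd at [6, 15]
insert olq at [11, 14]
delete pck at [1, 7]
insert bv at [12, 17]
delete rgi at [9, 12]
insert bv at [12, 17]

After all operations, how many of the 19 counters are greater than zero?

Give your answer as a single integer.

Step 1: insert qd at [6, 15] -> counters=[0,0,0,0,0,0,1,0,0,0,0,0,0,0,0,1,0,0,0]
Step 2: insert bv at [12, 17] -> counters=[0,0,0,0,0,0,1,0,0,0,0,0,1,0,0,1,0,1,0]
Step 3: insert l at [5, 16] -> counters=[0,0,0,0,0,1,1,0,0,0,0,0,1,0,0,1,1,1,0]
Step 4: insert pck at [1, 7] -> counters=[0,1,0,0,0,1,1,1,0,0,0,0,1,0,0,1,1,1,0]
Step 5: insert olq at [11, 14] -> counters=[0,1,0,0,0,1,1,1,0,0,0,1,1,0,1,1,1,1,0]
Step 6: insert m at [7, 11] -> counters=[0,1,0,0,0,1,1,2,0,0,0,2,1,0,1,1,1,1,0]
Step 7: insert lu at [2, 17] -> counters=[0,1,1,0,0,1,1,2,0,0,0,2,1,0,1,1,1,2,0]
Step 8: insert mee at [0, 15] -> counters=[1,1,1,0,0,1,1,2,0,0,0,2,1,0,1,2,1,2,0]
Step 9: insert rgi at [9, 12] -> counters=[1,1,1,0,0,1,1,2,0,1,0,2,2,0,1,2,1,2,0]
Step 10: delete lu at [2, 17] -> counters=[1,1,0,0,0,1,1,2,0,1,0,2,2,0,1,2,1,1,0]
Step 11: delete mee at [0, 15] -> counters=[0,1,0,0,0,1,1,2,0,1,0,2,2,0,1,1,1,1,0]
Step 12: insert pck at [1, 7] -> counters=[0,2,0,0,0,1,1,3,0,1,0,2,2,0,1,1,1,1,0]
Step 13: delete bv at [12, 17] -> counters=[0,2,0,0,0,1,1,3,0,1,0,2,1,0,1,1,1,0,0]
Step 14: insert qd at [6, 15] -> counters=[0,2,0,0,0,1,2,3,0,1,0,2,1,0,1,2,1,0,0]
Step 15: insert olq at [11, 14] -> counters=[0,2,0,0,0,1,2,3,0,1,0,3,1,0,2,2,1,0,0]
Step 16: delete pck at [1, 7] -> counters=[0,1,0,0,0,1,2,2,0,1,0,3,1,0,2,2,1,0,0]
Step 17: insert bv at [12, 17] -> counters=[0,1,0,0,0,1,2,2,0,1,0,3,2,0,2,2,1,1,0]
Step 18: delete rgi at [9, 12] -> counters=[0,1,0,0,0,1,2,2,0,0,0,3,1,0,2,2,1,1,0]
Step 19: insert bv at [12, 17] -> counters=[0,1,0,0,0,1,2,2,0,0,0,3,2,0,2,2,1,2,0]
Final counters=[0,1,0,0,0,1,2,2,0,0,0,3,2,0,2,2,1,2,0] -> 10 nonzero

Answer: 10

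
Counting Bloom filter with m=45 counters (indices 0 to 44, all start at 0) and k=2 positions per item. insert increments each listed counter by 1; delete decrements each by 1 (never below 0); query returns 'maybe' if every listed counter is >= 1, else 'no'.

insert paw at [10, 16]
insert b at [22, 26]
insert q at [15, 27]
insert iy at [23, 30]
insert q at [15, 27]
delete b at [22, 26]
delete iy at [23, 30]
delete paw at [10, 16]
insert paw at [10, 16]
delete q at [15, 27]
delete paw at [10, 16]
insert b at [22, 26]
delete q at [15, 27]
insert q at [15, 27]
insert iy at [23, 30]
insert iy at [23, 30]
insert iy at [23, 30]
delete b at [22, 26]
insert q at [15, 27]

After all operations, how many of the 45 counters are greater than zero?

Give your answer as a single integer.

Answer: 4

Derivation:
Step 1: insert paw at [10, 16] -> counters=[0,0,0,0,0,0,0,0,0,0,1,0,0,0,0,0,1,0,0,0,0,0,0,0,0,0,0,0,0,0,0,0,0,0,0,0,0,0,0,0,0,0,0,0,0]
Step 2: insert b at [22, 26] -> counters=[0,0,0,0,0,0,0,0,0,0,1,0,0,0,0,0,1,0,0,0,0,0,1,0,0,0,1,0,0,0,0,0,0,0,0,0,0,0,0,0,0,0,0,0,0]
Step 3: insert q at [15, 27] -> counters=[0,0,0,0,0,0,0,0,0,0,1,0,0,0,0,1,1,0,0,0,0,0,1,0,0,0,1,1,0,0,0,0,0,0,0,0,0,0,0,0,0,0,0,0,0]
Step 4: insert iy at [23, 30] -> counters=[0,0,0,0,0,0,0,0,0,0,1,0,0,0,0,1,1,0,0,0,0,0,1,1,0,0,1,1,0,0,1,0,0,0,0,0,0,0,0,0,0,0,0,0,0]
Step 5: insert q at [15, 27] -> counters=[0,0,0,0,0,0,0,0,0,0,1,0,0,0,0,2,1,0,0,0,0,0,1,1,0,0,1,2,0,0,1,0,0,0,0,0,0,0,0,0,0,0,0,0,0]
Step 6: delete b at [22, 26] -> counters=[0,0,0,0,0,0,0,0,0,0,1,0,0,0,0,2,1,0,0,0,0,0,0,1,0,0,0,2,0,0,1,0,0,0,0,0,0,0,0,0,0,0,0,0,0]
Step 7: delete iy at [23, 30] -> counters=[0,0,0,0,0,0,0,0,0,0,1,0,0,0,0,2,1,0,0,0,0,0,0,0,0,0,0,2,0,0,0,0,0,0,0,0,0,0,0,0,0,0,0,0,0]
Step 8: delete paw at [10, 16] -> counters=[0,0,0,0,0,0,0,0,0,0,0,0,0,0,0,2,0,0,0,0,0,0,0,0,0,0,0,2,0,0,0,0,0,0,0,0,0,0,0,0,0,0,0,0,0]
Step 9: insert paw at [10, 16] -> counters=[0,0,0,0,0,0,0,0,0,0,1,0,0,0,0,2,1,0,0,0,0,0,0,0,0,0,0,2,0,0,0,0,0,0,0,0,0,0,0,0,0,0,0,0,0]
Step 10: delete q at [15, 27] -> counters=[0,0,0,0,0,0,0,0,0,0,1,0,0,0,0,1,1,0,0,0,0,0,0,0,0,0,0,1,0,0,0,0,0,0,0,0,0,0,0,0,0,0,0,0,0]
Step 11: delete paw at [10, 16] -> counters=[0,0,0,0,0,0,0,0,0,0,0,0,0,0,0,1,0,0,0,0,0,0,0,0,0,0,0,1,0,0,0,0,0,0,0,0,0,0,0,0,0,0,0,0,0]
Step 12: insert b at [22, 26] -> counters=[0,0,0,0,0,0,0,0,0,0,0,0,0,0,0,1,0,0,0,0,0,0,1,0,0,0,1,1,0,0,0,0,0,0,0,0,0,0,0,0,0,0,0,0,0]
Step 13: delete q at [15, 27] -> counters=[0,0,0,0,0,0,0,0,0,0,0,0,0,0,0,0,0,0,0,0,0,0,1,0,0,0,1,0,0,0,0,0,0,0,0,0,0,0,0,0,0,0,0,0,0]
Step 14: insert q at [15, 27] -> counters=[0,0,0,0,0,0,0,0,0,0,0,0,0,0,0,1,0,0,0,0,0,0,1,0,0,0,1,1,0,0,0,0,0,0,0,0,0,0,0,0,0,0,0,0,0]
Step 15: insert iy at [23, 30] -> counters=[0,0,0,0,0,0,0,0,0,0,0,0,0,0,0,1,0,0,0,0,0,0,1,1,0,0,1,1,0,0,1,0,0,0,0,0,0,0,0,0,0,0,0,0,0]
Step 16: insert iy at [23, 30] -> counters=[0,0,0,0,0,0,0,0,0,0,0,0,0,0,0,1,0,0,0,0,0,0,1,2,0,0,1,1,0,0,2,0,0,0,0,0,0,0,0,0,0,0,0,0,0]
Step 17: insert iy at [23, 30] -> counters=[0,0,0,0,0,0,0,0,0,0,0,0,0,0,0,1,0,0,0,0,0,0,1,3,0,0,1,1,0,0,3,0,0,0,0,0,0,0,0,0,0,0,0,0,0]
Step 18: delete b at [22, 26] -> counters=[0,0,0,0,0,0,0,0,0,0,0,0,0,0,0,1,0,0,0,0,0,0,0,3,0,0,0,1,0,0,3,0,0,0,0,0,0,0,0,0,0,0,0,0,0]
Step 19: insert q at [15, 27] -> counters=[0,0,0,0,0,0,0,0,0,0,0,0,0,0,0,2,0,0,0,0,0,0,0,3,0,0,0,2,0,0,3,0,0,0,0,0,0,0,0,0,0,0,0,0,0]
Final counters=[0,0,0,0,0,0,0,0,0,0,0,0,0,0,0,2,0,0,0,0,0,0,0,3,0,0,0,2,0,0,3,0,0,0,0,0,0,0,0,0,0,0,0,0,0] -> 4 nonzero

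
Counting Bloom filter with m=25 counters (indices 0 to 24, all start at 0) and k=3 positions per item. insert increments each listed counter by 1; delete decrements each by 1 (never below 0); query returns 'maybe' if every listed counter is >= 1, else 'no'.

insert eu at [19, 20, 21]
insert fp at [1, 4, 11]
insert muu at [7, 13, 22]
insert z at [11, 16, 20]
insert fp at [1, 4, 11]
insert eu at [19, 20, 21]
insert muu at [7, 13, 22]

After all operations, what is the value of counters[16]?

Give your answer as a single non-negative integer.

Answer: 1

Derivation:
Step 1: insert eu at [19, 20, 21] -> counters=[0,0,0,0,0,0,0,0,0,0,0,0,0,0,0,0,0,0,0,1,1,1,0,0,0]
Step 2: insert fp at [1, 4, 11] -> counters=[0,1,0,0,1,0,0,0,0,0,0,1,0,0,0,0,0,0,0,1,1,1,0,0,0]
Step 3: insert muu at [7, 13, 22] -> counters=[0,1,0,0,1,0,0,1,0,0,0,1,0,1,0,0,0,0,0,1,1,1,1,0,0]
Step 4: insert z at [11, 16, 20] -> counters=[0,1,0,0,1,0,0,1,0,0,0,2,0,1,0,0,1,0,0,1,2,1,1,0,0]
Step 5: insert fp at [1, 4, 11] -> counters=[0,2,0,0,2,0,0,1,0,0,0,3,0,1,0,0,1,0,0,1,2,1,1,0,0]
Step 6: insert eu at [19, 20, 21] -> counters=[0,2,0,0,2,0,0,1,0,0,0,3,0,1,0,0,1,0,0,2,3,2,1,0,0]
Step 7: insert muu at [7, 13, 22] -> counters=[0,2,0,0,2,0,0,2,0,0,0,3,0,2,0,0,1,0,0,2,3,2,2,0,0]
Final counters=[0,2,0,0,2,0,0,2,0,0,0,3,0,2,0,0,1,0,0,2,3,2,2,0,0] -> counters[16]=1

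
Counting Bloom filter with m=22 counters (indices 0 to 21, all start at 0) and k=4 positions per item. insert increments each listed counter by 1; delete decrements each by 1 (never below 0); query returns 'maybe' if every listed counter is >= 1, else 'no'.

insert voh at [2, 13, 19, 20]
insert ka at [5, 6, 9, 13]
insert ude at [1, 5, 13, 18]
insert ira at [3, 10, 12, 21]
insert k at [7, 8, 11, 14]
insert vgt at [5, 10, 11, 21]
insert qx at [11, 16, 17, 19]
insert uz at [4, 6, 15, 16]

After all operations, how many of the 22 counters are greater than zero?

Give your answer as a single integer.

Step 1: insert voh at [2, 13, 19, 20] -> counters=[0,0,1,0,0,0,0,0,0,0,0,0,0,1,0,0,0,0,0,1,1,0]
Step 2: insert ka at [5, 6, 9, 13] -> counters=[0,0,1,0,0,1,1,0,0,1,0,0,0,2,0,0,0,0,0,1,1,0]
Step 3: insert ude at [1, 5, 13, 18] -> counters=[0,1,1,0,0,2,1,0,0,1,0,0,0,3,0,0,0,0,1,1,1,0]
Step 4: insert ira at [3, 10, 12, 21] -> counters=[0,1,1,1,0,2,1,0,0,1,1,0,1,3,0,0,0,0,1,1,1,1]
Step 5: insert k at [7, 8, 11, 14] -> counters=[0,1,1,1,0,2,1,1,1,1,1,1,1,3,1,0,0,0,1,1,1,1]
Step 6: insert vgt at [5, 10, 11, 21] -> counters=[0,1,1,1,0,3,1,1,1,1,2,2,1,3,1,0,0,0,1,1,1,2]
Step 7: insert qx at [11, 16, 17, 19] -> counters=[0,1,1,1,0,3,1,1,1,1,2,3,1,3,1,0,1,1,1,2,1,2]
Step 8: insert uz at [4, 6, 15, 16] -> counters=[0,1,1,1,1,3,2,1,1,1,2,3,1,3,1,1,2,1,1,2,1,2]
Final counters=[0,1,1,1,1,3,2,1,1,1,2,3,1,3,1,1,2,1,1,2,1,2] -> 21 nonzero

Answer: 21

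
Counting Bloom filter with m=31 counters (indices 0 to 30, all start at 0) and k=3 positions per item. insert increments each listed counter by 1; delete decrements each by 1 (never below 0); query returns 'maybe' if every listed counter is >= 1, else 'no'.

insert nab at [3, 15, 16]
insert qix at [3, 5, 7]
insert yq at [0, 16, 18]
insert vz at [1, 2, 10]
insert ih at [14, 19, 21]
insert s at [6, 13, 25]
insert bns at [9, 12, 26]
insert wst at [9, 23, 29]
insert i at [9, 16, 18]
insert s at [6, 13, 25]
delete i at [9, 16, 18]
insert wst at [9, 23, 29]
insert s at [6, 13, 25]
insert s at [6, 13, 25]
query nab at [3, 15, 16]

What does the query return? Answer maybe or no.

Answer: maybe

Derivation:
Step 1: insert nab at [3, 15, 16] -> counters=[0,0,0,1,0,0,0,0,0,0,0,0,0,0,0,1,1,0,0,0,0,0,0,0,0,0,0,0,0,0,0]
Step 2: insert qix at [3, 5, 7] -> counters=[0,0,0,2,0,1,0,1,0,0,0,0,0,0,0,1,1,0,0,0,0,0,0,0,0,0,0,0,0,0,0]
Step 3: insert yq at [0, 16, 18] -> counters=[1,0,0,2,0,1,0,1,0,0,0,0,0,0,0,1,2,0,1,0,0,0,0,0,0,0,0,0,0,0,0]
Step 4: insert vz at [1, 2, 10] -> counters=[1,1,1,2,0,1,0,1,0,0,1,0,0,0,0,1,2,0,1,0,0,0,0,0,0,0,0,0,0,0,0]
Step 5: insert ih at [14, 19, 21] -> counters=[1,1,1,2,0,1,0,1,0,0,1,0,0,0,1,1,2,0,1,1,0,1,0,0,0,0,0,0,0,0,0]
Step 6: insert s at [6, 13, 25] -> counters=[1,1,1,2,0,1,1,1,0,0,1,0,0,1,1,1,2,0,1,1,0,1,0,0,0,1,0,0,0,0,0]
Step 7: insert bns at [9, 12, 26] -> counters=[1,1,1,2,0,1,1,1,0,1,1,0,1,1,1,1,2,0,1,1,0,1,0,0,0,1,1,0,0,0,0]
Step 8: insert wst at [9, 23, 29] -> counters=[1,1,1,2,0,1,1,1,0,2,1,0,1,1,1,1,2,0,1,1,0,1,0,1,0,1,1,0,0,1,0]
Step 9: insert i at [9, 16, 18] -> counters=[1,1,1,2,0,1,1,1,0,3,1,0,1,1,1,1,3,0,2,1,0,1,0,1,0,1,1,0,0,1,0]
Step 10: insert s at [6, 13, 25] -> counters=[1,1,1,2,0,1,2,1,0,3,1,0,1,2,1,1,3,0,2,1,0,1,0,1,0,2,1,0,0,1,0]
Step 11: delete i at [9, 16, 18] -> counters=[1,1,1,2,0,1,2,1,0,2,1,0,1,2,1,1,2,0,1,1,0,1,0,1,0,2,1,0,0,1,0]
Step 12: insert wst at [9, 23, 29] -> counters=[1,1,1,2,0,1,2,1,0,3,1,0,1,2,1,1,2,0,1,1,0,1,0,2,0,2,1,0,0,2,0]
Step 13: insert s at [6, 13, 25] -> counters=[1,1,1,2,0,1,3,1,0,3,1,0,1,3,1,1,2,0,1,1,0,1,0,2,0,3,1,0,0,2,0]
Step 14: insert s at [6, 13, 25] -> counters=[1,1,1,2,0,1,4,1,0,3,1,0,1,4,1,1,2,0,1,1,0,1,0,2,0,4,1,0,0,2,0]
Query nab: check counters[3]=2 counters[15]=1 counters[16]=2 -> maybe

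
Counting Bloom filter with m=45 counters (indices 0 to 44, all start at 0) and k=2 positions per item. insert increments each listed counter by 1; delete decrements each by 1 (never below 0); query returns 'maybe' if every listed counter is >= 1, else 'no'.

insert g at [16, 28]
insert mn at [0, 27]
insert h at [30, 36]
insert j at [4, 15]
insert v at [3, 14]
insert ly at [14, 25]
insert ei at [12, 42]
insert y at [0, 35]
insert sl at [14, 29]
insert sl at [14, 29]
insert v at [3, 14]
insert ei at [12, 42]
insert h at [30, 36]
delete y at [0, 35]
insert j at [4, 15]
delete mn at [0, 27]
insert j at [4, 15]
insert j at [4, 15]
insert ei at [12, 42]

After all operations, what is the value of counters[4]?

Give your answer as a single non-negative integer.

Answer: 4

Derivation:
Step 1: insert g at [16, 28] -> counters=[0,0,0,0,0,0,0,0,0,0,0,0,0,0,0,0,1,0,0,0,0,0,0,0,0,0,0,0,1,0,0,0,0,0,0,0,0,0,0,0,0,0,0,0,0]
Step 2: insert mn at [0, 27] -> counters=[1,0,0,0,0,0,0,0,0,0,0,0,0,0,0,0,1,0,0,0,0,0,0,0,0,0,0,1,1,0,0,0,0,0,0,0,0,0,0,0,0,0,0,0,0]
Step 3: insert h at [30, 36] -> counters=[1,0,0,0,0,0,0,0,0,0,0,0,0,0,0,0,1,0,0,0,0,0,0,0,0,0,0,1,1,0,1,0,0,0,0,0,1,0,0,0,0,0,0,0,0]
Step 4: insert j at [4, 15] -> counters=[1,0,0,0,1,0,0,0,0,0,0,0,0,0,0,1,1,0,0,0,0,0,0,0,0,0,0,1,1,0,1,0,0,0,0,0,1,0,0,0,0,0,0,0,0]
Step 5: insert v at [3, 14] -> counters=[1,0,0,1,1,0,0,0,0,0,0,0,0,0,1,1,1,0,0,0,0,0,0,0,0,0,0,1,1,0,1,0,0,0,0,0,1,0,0,0,0,0,0,0,0]
Step 6: insert ly at [14, 25] -> counters=[1,0,0,1,1,0,0,0,0,0,0,0,0,0,2,1,1,0,0,0,0,0,0,0,0,1,0,1,1,0,1,0,0,0,0,0,1,0,0,0,0,0,0,0,0]
Step 7: insert ei at [12, 42] -> counters=[1,0,0,1,1,0,0,0,0,0,0,0,1,0,2,1,1,0,0,0,0,0,0,0,0,1,0,1,1,0,1,0,0,0,0,0,1,0,0,0,0,0,1,0,0]
Step 8: insert y at [0, 35] -> counters=[2,0,0,1,1,0,0,0,0,0,0,0,1,0,2,1,1,0,0,0,0,0,0,0,0,1,0,1,1,0,1,0,0,0,0,1,1,0,0,0,0,0,1,0,0]
Step 9: insert sl at [14, 29] -> counters=[2,0,0,1,1,0,0,0,0,0,0,0,1,0,3,1,1,0,0,0,0,0,0,0,0,1,0,1,1,1,1,0,0,0,0,1,1,0,0,0,0,0,1,0,0]
Step 10: insert sl at [14, 29] -> counters=[2,0,0,1,1,0,0,0,0,0,0,0,1,0,4,1,1,0,0,0,0,0,0,0,0,1,0,1,1,2,1,0,0,0,0,1,1,0,0,0,0,0,1,0,0]
Step 11: insert v at [3, 14] -> counters=[2,0,0,2,1,0,0,0,0,0,0,0,1,0,5,1,1,0,0,0,0,0,0,0,0,1,0,1,1,2,1,0,0,0,0,1,1,0,0,0,0,0,1,0,0]
Step 12: insert ei at [12, 42] -> counters=[2,0,0,2,1,0,0,0,0,0,0,0,2,0,5,1,1,0,0,0,0,0,0,0,0,1,0,1,1,2,1,0,0,0,0,1,1,0,0,0,0,0,2,0,0]
Step 13: insert h at [30, 36] -> counters=[2,0,0,2,1,0,0,0,0,0,0,0,2,0,5,1,1,0,0,0,0,0,0,0,0,1,0,1,1,2,2,0,0,0,0,1,2,0,0,0,0,0,2,0,0]
Step 14: delete y at [0, 35] -> counters=[1,0,0,2,1,0,0,0,0,0,0,0,2,0,5,1,1,0,0,0,0,0,0,0,0,1,0,1,1,2,2,0,0,0,0,0,2,0,0,0,0,0,2,0,0]
Step 15: insert j at [4, 15] -> counters=[1,0,0,2,2,0,0,0,0,0,0,0,2,0,5,2,1,0,0,0,0,0,0,0,0,1,0,1,1,2,2,0,0,0,0,0,2,0,0,0,0,0,2,0,0]
Step 16: delete mn at [0, 27] -> counters=[0,0,0,2,2,0,0,0,0,0,0,0,2,0,5,2,1,0,0,0,0,0,0,0,0,1,0,0,1,2,2,0,0,0,0,0,2,0,0,0,0,0,2,0,0]
Step 17: insert j at [4, 15] -> counters=[0,0,0,2,3,0,0,0,0,0,0,0,2,0,5,3,1,0,0,0,0,0,0,0,0,1,0,0,1,2,2,0,0,0,0,0,2,0,0,0,0,0,2,0,0]
Step 18: insert j at [4, 15] -> counters=[0,0,0,2,4,0,0,0,0,0,0,0,2,0,5,4,1,0,0,0,0,0,0,0,0,1,0,0,1,2,2,0,0,0,0,0,2,0,0,0,0,0,2,0,0]
Step 19: insert ei at [12, 42] -> counters=[0,0,0,2,4,0,0,0,0,0,0,0,3,0,5,4,1,0,0,0,0,0,0,0,0,1,0,0,1,2,2,0,0,0,0,0,2,0,0,0,0,0,3,0,0]
Final counters=[0,0,0,2,4,0,0,0,0,0,0,0,3,0,5,4,1,0,0,0,0,0,0,0,0,1,0,0,1,2,2,0,0,0,0,0,2,0,0,0,0,0,3,0,0] -> counters[4]=4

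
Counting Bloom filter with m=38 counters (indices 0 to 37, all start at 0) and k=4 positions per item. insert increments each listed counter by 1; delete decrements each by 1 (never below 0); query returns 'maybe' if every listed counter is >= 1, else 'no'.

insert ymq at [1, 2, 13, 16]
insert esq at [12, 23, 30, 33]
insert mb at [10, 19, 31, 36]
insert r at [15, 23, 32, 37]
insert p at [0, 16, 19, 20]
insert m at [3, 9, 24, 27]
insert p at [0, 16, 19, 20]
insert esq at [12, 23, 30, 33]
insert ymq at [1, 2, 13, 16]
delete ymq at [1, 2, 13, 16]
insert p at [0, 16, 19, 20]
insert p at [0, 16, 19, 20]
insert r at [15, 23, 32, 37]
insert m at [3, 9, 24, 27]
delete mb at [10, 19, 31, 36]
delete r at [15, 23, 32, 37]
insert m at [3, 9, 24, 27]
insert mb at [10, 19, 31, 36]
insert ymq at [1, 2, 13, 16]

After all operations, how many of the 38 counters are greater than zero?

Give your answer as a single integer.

Step 1: insert ymq at [1, 2, 13, 16] -> counters=[0,1,1,0,0,0,0,0,0,0,0,0,0,1,0,0,1,0,0,0,0,0,0,0,0,0,0,0,0,0,0,0,0,0,0,0,0,0]
Step 2: insert esq at [12, 23, 30, 33] -> counters=[0,1,1,0,0,0,0,0,0,0,0,0,1,1,0,0,1,0,0,0,0,0,0,1,0,0,0,0,0,0,1,0,0,1,0,0,0,0]
Step 3: insert mb at [10, 19, 31, 36] -> counters=[0,1,1,0,0,0,0,0,0,0,1,0,1,1,0,0,1,0,0,1,0,0,0,1,0,0,0,0,0,0,1,1,0,1,0,0,1,0]
Step 4: insert r at [15, 23, 32, 37] -> counters=[0,1,1,0,0,0,0,0,0,0,1,0,1,1,0,1,1,0,0,1,0,0,0,2,0,0,0,0,0,0,1,1,1,1,0,0,1,1]
Step 5: insert p at [0, 16, 19, 20] -> counters=[1,1,1,0,0,0,0,0,0,0,1,0,1,1,0,1,2,0,0,2,1,0,0,2,0,0,0,0,0,0,1,1,1,1,0,0,1,1]
Step 6: insert m at [3, 9, 24, 27] -> counters=[1,1,1,1,0,0,0,0,0,1,1,0,1,1,0,1,2,0,0,2,1,0,0,2,1,0,0,1,0,0,1,1,1,1,0,0,1,1]
Step 7: insert p at [0, 16, 19, 20] -> counters=[2,1,1,1,0,0,0,0,0,1,1,0,1,1,0,1,3,0,0,3,2,0,0,2,1,0,0,1,0,0,1,1,1,1,0,0,1,1]
Step 8: insert esq at [12, 23, 30, 33] -> counters=[2,1,1,1,0,0,0,0,0,1,1,0,2,1,0,1,3,0,0,3,2,0,0,3,1,0,0,1,0,0,2,1,1,2,0,0,1,1]
Step 9: insert ymq at [1, 2, 13, 16] -> counters=[2,2,2,1,0,0,0,0,0,1,1,0,2,2,0,1,4,0,0,3,2,0,0,3,1,0,0,1,0,0,2,1,1,2,0,0,1,1]
Step 10: delete ymq at [1, 2, 13, 16] -> counters=[2,1,1,1,0,0,0,0,0,1,1,0,2,1,0,1,3,0,0,3,2,0,0,3,1,0,0,1,0,0,2,1,1,2,0,0,1,1]
Step 11: insert p at [0, 16, 19, 20] -> counters=[3,1,1,1,0,0,0,0,0,1,1,0,2,1,0,1,4,0,0,4,3,0,0,3,1,0,0,1,0,0,2,1,1,2,0,0,1,1]
Step 12: insert p at [0, 16, 19, 20] -> counters=[4,1,1,1,0,0,0,0,0,1,1,0,2,1,0,1,5,0,0,5,4,0,0,3,1,0,0,1,0,0,2,1,1,2,0,0,1,1]
Step 13: insert r at [15, 23, 32, 37] -> counters=[4,1,1,1,0,0,0,0,0,1,1,0,2,1,0,2,5,0,0,5,4,0,0,4,1,0,0,1,0,0,2,1,2,2,0,0,1,2]
Step 14: insert m at [3, 9, 24, 27] -> counters=[4,1,1,2,0,0,0,0,0,2,1,0,2,1,0,2,5,0,0,5,4,0,0,4,2,0,0,2,0,0,2,1,2,2,0,0,1,2]
Step 15: delete mb at [10, 19, 31, 36] -> counters=[4,1,1,2,0,0,0,0,0,2,0,0,2,1,0,2,5,0,0,4,4,0,0,4,2,0,0,2,0,0,2,0,2,2,0,0,0,2]
Step 16: delete r at [15, 23, 32, 37] -> counters=[4,1,1,2,0,0,0,0,0,2,0,0,2,1,0,1,5,0,0,4,4,0,0,3,2,0,0,2,0,0,2,0,1,2,0,0,0,1]
Step 17: insert m at [3, 9, 24, 27] -> counters=[4,1,1,3,0,0,0,0,0,3,0,0,2,1,0,1,5,0,0,4,4,0,0,3,3,0,0,3,0,0,2,0,1,2,0,0,0,1]
Step 18: insert mb at [10, 19, 31, 36] -> counters=[4,1,1,3,0,0,0,0,0,3,1,0,2,1,0,1,5,0,0,5,4,0,0,3,3,0,0,3,0,0,2,1,1,2,0,0,1,1]
Step 19: insert ymq at [1, 2, 13, 16] -> counters=[4,2,2,3,0,0,0,0,0,3,1,0,2,2,0,1,6,0,0,5,4,0,0,3,3,0,0,3,0,0,2,1,1,2,0,0,1,1]
Final counters=[4,2,2,3,0,0,0,0,0,3,1,0,2,2,0,1,6,0,0,5,4,0,0,3,3,0,0,3,0,0,2,1,1,2,0,0,1,1] -> 21 nonzero

Answer: 21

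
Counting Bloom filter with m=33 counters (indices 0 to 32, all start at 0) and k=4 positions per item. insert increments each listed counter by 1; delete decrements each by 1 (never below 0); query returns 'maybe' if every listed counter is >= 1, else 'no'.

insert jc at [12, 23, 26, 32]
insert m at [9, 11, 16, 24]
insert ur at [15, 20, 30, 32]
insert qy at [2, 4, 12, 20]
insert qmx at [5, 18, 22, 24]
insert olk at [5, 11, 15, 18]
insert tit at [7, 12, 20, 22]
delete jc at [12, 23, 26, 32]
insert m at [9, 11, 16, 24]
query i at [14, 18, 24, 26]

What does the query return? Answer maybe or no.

Answer: no

Derivation:
Step 1: insert jc at [12, 23, 26, 32] -> counters=[0,0,0,0,0,0,0,0,0,0,0,0,1,0,0,0,0,0,0,0,0,0,0,1,0,0,1,0,0,0,0,0,1]
Step 2: insert m at [9, 11, 16, 24] -> counters=[0,0,0,0,0,0,0,0,0,1,0,1,1,0,0,0,1,0,0,0,0,0,0,1,1,0,1,0,0,0,0,0,1]
Step 3: insert ur at [15, 20, 30, 32] -> counters=[0,0,0,0,0,0,0,0,0,1,0,1,1,0,0,1,1,0,0,0,1,0,0,1,1,0,1,0,0,0,1,0,2]
Step 4: insert qy at [2, 4, 12, 20] -> counters=[0,0,1,0,1,0,0,0,0,1,0,1,2,0,0,1,1,0,0,0,2,0,0,1,1,0,1,0,0,0,1,0,2]
Step 5: insert qmx at [5, 18, 22, 24] -> counters=[0,0,1,0,1,1,0,0,0,1,0,1,2,0,0,1,1,0,1,0,2,0,1,1,2,0,1,0,0,0,1,0,2]
Step 6: insert olk at [5, 11, 15, 18] -> counters=[0,0,1,0,1,2,0,0,0,1,0,2,2,0,0,2,1,0,2,0,2,0,1,1,2,0,1,0,0,0,1,0,2]
Step 7: insert tit at [7, 12, 20, 22] -> counters=[0,0,1,0,1,2,0,1,0,1,0,2,3,0,0,2,1,0,2,0,3,0,2,1,2,0,1,0,0,0,1,0,2]
Step 8: delete jc at [12, 23, 26, 32] -> counters=[0,0,1,0,1,2,0,1,0,1,0,2,2,0,0,2,1,0,2,0,3,0,2,0,2,0,0,0,0,0,1,0,1]
Step 9: insert m at [9, 11, 16, 24] -> counters=[0,0,1,0,1,2,0,1,0,2,0,3,2,0,0,2,2,0,2,0,3,0,2,0,3,0,0,0,0,0,1,0,1]
Query i: check counters[14]=0 counters[18]=2 counters[24]=3 counters[26]=0 -> no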